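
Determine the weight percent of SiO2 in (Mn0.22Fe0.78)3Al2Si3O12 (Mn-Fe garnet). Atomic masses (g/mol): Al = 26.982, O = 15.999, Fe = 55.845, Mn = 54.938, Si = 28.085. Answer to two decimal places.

36.26 wt%

Formula mass = 497.143 g/mol.
3 Si → 3.0000 mol SiO2 per formula unit; M(SiO2) = 60.083, so SiO2 mass = 180.249 g.
180.249/497.143 × 100 = 36.26 wt%.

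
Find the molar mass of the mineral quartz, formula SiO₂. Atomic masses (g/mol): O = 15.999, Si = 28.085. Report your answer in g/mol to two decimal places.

60.08 g/mol

M = 1·28.085 + 2·15.999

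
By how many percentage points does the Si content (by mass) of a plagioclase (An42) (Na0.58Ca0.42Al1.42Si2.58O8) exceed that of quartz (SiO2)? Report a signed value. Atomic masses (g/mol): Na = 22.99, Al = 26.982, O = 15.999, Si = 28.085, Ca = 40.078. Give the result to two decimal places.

First mineral: 72.459 g Si in 268.933 g formula = 26.94 wt% Si.
Second mineral: 28.085 g Si in 60.083 g formula = 46.74 wt% Si.
26.94% − 46.74% gives a difference of -19.80 percentage points.

-19.80 percentage points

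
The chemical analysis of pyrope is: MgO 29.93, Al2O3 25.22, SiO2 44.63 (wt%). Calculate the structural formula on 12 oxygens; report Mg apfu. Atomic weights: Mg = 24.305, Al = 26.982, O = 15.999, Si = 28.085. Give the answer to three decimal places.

3.000 Mg apfu

MgO: 29.93/40.304 = 0.74261 mol → 0.74261 mol Mg, 0.74261 mol O.
Al2O3: 25.22/101.961 = 0.24735 mol → 0.49470 mol Al, 0.74205 mol O.
SiO2: 44.63/60.083 = 0.74281 mol → 0.74281 mol Si, 1.48562 mol O.
Total oxygen = 2.97028 mol. Normalization factor = 12/2.97028 = 4.04002.
Mg per 12 O = 0.74261 × 4.04002 = 3.000.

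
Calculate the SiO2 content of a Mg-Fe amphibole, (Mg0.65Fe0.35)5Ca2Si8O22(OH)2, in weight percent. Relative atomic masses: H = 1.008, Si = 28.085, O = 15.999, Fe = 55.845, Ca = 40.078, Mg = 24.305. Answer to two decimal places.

Molar mass of (Mg0.65Fe0.35)5Ca2Si8O22(OH)2 = 3.25·24.305 + 1.75·55.845 + 2·40.078 + 8·28.085 + 24·15.999 + 2·1.008 = 867.548 g/mol.
Each formula unit contains 8 Si, equivalent to 8/1 = 8.0000 mol SiO2.
M(SiO2) = 1×28.085 + 2×15.999 = 60.083 g/mol.
Mass of SiO2 per formula unit = 8.0000 × 60.083 = 480.664 g.
SiO2 wt% = 480.664 / 867.548 × 100 = 55.40%.

55.40 wt%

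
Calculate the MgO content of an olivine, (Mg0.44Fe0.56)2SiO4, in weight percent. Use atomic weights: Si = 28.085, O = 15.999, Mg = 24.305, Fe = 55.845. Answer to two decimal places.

Molar mass of (Mg0.44Fe0.56)2SiO4 = 0.88·24.305 + 1.12·55.845 + 1·28.085 + 4·15.999 = 176.016 g/mol.
Each formula unit contains 0.88 Mg, equivalent to 0.88/1 = 0.8800 mol MgO.
M(MgO) = 1×24.305 + 1×15.999 = 40.304 g/mol.
Mass of MgO per formula unit = 0.8800 × 40.304 = 35.468 g.
MgO wt% = 35.468 / 176.016 × 100 = 20.15%.

20.15 wt%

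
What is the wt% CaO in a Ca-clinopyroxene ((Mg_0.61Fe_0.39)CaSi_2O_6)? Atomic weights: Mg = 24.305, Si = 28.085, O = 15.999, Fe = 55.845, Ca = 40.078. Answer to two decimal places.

Formula mass = 228.848 g/mol.
1 Ca → 1.0000 mol CaO per formula unit; M(CaO) = 56.077, so CaO mass = 56.077 g.
56.077/228.848 × 100 = 24.50 wt%.

24.50 wt%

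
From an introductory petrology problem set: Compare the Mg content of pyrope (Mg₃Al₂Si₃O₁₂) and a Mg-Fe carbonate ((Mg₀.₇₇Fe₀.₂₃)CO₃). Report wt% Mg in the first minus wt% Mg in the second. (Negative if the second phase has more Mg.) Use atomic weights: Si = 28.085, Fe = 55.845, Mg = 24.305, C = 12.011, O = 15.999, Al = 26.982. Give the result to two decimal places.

-2.35 percentage points

M(Mg₃Al₂Si₃O₁₂) = 403.122 g/mol, so wt% Mg = 72.915/403.122 × 100 = 18.09%.
M((Mg₀.₇₇Fe₀.₂₃)CO₃) = 91.567 g/mol, so wt% Mg = 18.715/91.567 × 100 = 20.44%.
18.09 − 20.44 = -2.35 pp.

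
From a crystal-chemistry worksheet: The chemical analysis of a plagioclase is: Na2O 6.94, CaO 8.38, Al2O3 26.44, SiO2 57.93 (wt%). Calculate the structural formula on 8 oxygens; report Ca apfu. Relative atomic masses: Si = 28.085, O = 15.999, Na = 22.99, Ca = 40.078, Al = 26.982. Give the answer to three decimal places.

Na2O (M=61.979): mol = 0.11197; Na = 0.22394, O = 0.11197.
CaO (M=56.077): mol = 0.14944; Ca = 0.14944, O = 0.14944.
Al2O3 (M=101.961): mol = 0.25931; Al = 0.51862, O = 0.77793.
SiO2 (M=60.083): mol = 0.96417; Si = 0.96417, O = 1.92834.
ΣO = 2.96768; factor = 8/ΣO = 2.69571.
Ca apfu = 0.14944 × 2.69571 = 0.403.

0.403 Ca apfu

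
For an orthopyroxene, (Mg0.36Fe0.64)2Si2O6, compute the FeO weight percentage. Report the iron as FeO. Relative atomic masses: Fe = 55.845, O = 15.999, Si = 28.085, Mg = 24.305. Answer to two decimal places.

Formula mass = 241.145 g/mol.
1.28 Fe → 1.2800 mol FeO per formula unit; M(FeO) = 71.844, so FeO mass = 91.960 g.
91.960/241.145 × 100 = 38.13 wt%.

38.13 wt%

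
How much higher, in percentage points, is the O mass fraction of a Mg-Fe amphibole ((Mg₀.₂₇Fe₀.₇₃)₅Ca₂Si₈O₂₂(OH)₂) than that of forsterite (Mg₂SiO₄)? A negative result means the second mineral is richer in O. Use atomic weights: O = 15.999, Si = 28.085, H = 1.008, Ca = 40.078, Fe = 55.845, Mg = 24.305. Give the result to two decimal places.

-4.09 percentage points

First mineral: 383.976 g O in 927.474 g formula = 41.40 wt% O.
Second mineral: 63.996 g O in 140.691 g formula = 45.49 wt% O.
41.40% − 45.49% gives a difference of -4.09 percentage points.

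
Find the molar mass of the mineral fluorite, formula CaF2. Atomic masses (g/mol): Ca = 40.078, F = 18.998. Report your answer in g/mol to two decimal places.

78.07 g/mol

The formula mass is the sum 1·40.078 + 2·18.998.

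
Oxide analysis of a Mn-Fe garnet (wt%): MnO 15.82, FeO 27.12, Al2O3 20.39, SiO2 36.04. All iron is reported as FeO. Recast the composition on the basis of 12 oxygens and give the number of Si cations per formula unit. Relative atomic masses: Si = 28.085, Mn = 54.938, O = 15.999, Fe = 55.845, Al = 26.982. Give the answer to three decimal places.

2.999 Si apfu

MnO (M=70.937): mol = 0.22301; Mn = 0.22301, O = 0.22301.
FeO (M=71.844): mol = 0.37748; Fe = 0.37748, O = 0.37748.
Al2O3 (M=101.961): mol = 0.19998; Al = 0.39996, O = 0.59994.
SiO2 (M=60.083): mol = 0.59984; Si = 0.59984, O = 1.19968.
ΣO = 2.40011; factor = 12/ΣO = 4.99977.
Si apfu = 0.59984 × 4.99977 = 2.999.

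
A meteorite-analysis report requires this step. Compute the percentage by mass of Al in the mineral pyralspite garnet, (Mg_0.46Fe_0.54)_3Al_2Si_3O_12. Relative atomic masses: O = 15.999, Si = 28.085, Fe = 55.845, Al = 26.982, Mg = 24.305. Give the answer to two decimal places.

11.88 mass %

Molar mass of (Mg_0.46Fe_0.54)_3Al_2Si_3O_12: 1.38*24.305 + 1.62*55.845 + 2*26.982 + 3*28.085 + 12*15.999 = 454.217 g/mol.
Mass of Al per formula unit: 2 × 26.982 = 53.964 g.
Weight fraction Al = 53.964 / 454.217 = 0.1188.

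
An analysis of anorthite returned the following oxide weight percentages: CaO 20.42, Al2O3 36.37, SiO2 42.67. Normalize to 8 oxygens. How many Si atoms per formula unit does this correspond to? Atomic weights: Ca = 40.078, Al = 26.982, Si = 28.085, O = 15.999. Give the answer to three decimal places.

CaO: 20.42/56.077 = 0.36414 mol → 0.36414 mol Ca, 0.36414 mol O.
Al2O3: 36.37/101.961 = 0.35671 mol → 0.71342 mol Al, 1.07013 mol O.
SiO2: 42.67/60.083 = 0.71018 mol → 0.71018 mol Si, 1.42036 mol O.
Total oxygen = 2.85463 mol. Normalization factor = 8/2.85463 = 2.80246.
Si per 8 O = 0.71018 × 2.80246 = 1.990.

1.990 Si apfu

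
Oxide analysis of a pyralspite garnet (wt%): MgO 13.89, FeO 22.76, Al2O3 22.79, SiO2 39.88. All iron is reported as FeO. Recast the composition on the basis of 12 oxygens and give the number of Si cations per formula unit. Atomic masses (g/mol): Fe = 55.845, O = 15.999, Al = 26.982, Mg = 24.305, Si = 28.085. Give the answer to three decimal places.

MgO (M=40.304): mol = 0.34463; Mg = 0.34463, O = 0.34463.
FeO (M=71.844): mol = 0.31680; Fe = 0.31680, O = 0.31680.
Al2O3 (M=101.961): mol = 0.22352; Al = 0.44704, O = 0.67056.
SiO2 (M=60.083): mol = 0.66375; Si = 0.66375, O = 1.32750.
ΣO = 2.65949; factor = 12/ΣO = 4.51214.
Si apfu = 0.66375 × 4.51214 = 2.995.

2.995 Si apfu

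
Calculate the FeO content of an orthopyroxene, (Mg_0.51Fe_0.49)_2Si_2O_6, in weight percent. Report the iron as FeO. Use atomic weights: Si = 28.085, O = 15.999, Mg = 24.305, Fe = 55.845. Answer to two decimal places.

M((Mg_0.51Fe_0.49)_2Si_2O_6) = 231.683 g/mol; M(FeO) = 71.844 g/mol.
Moles FeO per formula unit = 0.98 Fe ÷ 1 = 0.9800.
FeO fraction = (0.9800 × 71.844) / 231.683 = 70.407/231.683 = 0.3039.

30.39 wt%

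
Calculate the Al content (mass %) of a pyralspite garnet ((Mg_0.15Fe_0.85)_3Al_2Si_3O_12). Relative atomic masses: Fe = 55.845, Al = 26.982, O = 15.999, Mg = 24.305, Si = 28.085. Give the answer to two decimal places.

M((Mg_0.15Fe_0.85)_3Al_2Si_3O_12) = 483.549 g/mol.
Al contributes 2 × 26.982 = 53.964 g per mole.
53.964/483.549 = 0.1116 → 11.16%.

11.16 mass %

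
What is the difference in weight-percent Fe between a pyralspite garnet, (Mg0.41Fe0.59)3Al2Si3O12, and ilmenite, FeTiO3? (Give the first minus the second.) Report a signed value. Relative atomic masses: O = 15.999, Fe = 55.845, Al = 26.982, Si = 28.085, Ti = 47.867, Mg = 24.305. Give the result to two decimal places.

-15.27 percentage points

Fe in (Mg0.41Fe0.59)3Al2Si3O12: molar mass 458.948 g/mol; 1.77×55.845 = 98.846 g → 21.54 wt%.
Fe in FeTiO3: molar mass 151.709 g/mol; 1×55.845 = 55.845 g → 36.81 wt%.
Difference = 21.54 − 36.81 = -15.27 percentage points.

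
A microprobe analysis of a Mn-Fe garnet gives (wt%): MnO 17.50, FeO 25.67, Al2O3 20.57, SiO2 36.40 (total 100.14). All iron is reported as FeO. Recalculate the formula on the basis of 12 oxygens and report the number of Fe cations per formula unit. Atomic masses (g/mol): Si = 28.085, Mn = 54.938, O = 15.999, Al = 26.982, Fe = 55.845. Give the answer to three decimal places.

1.771 Fe apfu

17.50 wt% MnO ÷ 70.937 g/mol = 0.24670 mol, giving 0.24670 Mn and 0.24670 O.
25.67 wt% FeO ÷ 71.844 g/mol = 0.35730 mol, giving 0.35730 Fe and 0.35730 O.
20.57 wt% Al2O3 ÷ 101.961 g/mol = 0.20174 mol, giving 0.40348 Al and 0.60522 O.
36.40 wt% SiO2 ÷ 60.083 g/mol = 0.60583 mol, giving 0.60583 Si and 1.21166 O.
Oxygen sums to 2.42088; scaling by 12/2.42088 = 4.95688 puts the formula on 12 O.
Fe: 0.35730 × 4.95688 = 1.771 atoms per formula unit.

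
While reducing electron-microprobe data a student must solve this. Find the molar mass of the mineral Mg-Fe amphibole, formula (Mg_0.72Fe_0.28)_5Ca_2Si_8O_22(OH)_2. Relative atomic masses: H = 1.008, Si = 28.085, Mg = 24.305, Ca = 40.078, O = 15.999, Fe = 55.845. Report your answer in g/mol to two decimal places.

856.51 g/mol

M = 3.60(24.305) + 1.40(55.845) + 2(40.078) + 8(28.085) + 24(15.999) + 2(1.008)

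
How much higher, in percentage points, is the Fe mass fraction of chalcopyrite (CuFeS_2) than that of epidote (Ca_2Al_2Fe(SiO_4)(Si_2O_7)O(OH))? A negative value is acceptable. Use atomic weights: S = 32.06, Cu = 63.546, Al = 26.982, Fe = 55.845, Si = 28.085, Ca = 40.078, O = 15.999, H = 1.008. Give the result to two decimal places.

M(CuFeS_2) = 183.511 g/mol, so wt% Fe = 55.845/183.511 × 100 = 30.43%.
M(Ca_2Al_2Fe(SiO_4)(Si_2O_7)O(OH)) = 483.215 g/mol, so wt% Fe = 55.845/483.215 × 100 = 11.56%.
30.43 − 11.56 = 18.87 pp.

18.87 percentage points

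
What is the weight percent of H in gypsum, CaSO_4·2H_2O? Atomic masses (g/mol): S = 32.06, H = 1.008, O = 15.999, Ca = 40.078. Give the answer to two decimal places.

M(CaSO_4·2H_2O) = 172.164 g/mol.
H contributes 4 × 1.008 = 4.032 g per mole.
4.032/172.164 = 0.0234 → 2.34%.

2.34 wt%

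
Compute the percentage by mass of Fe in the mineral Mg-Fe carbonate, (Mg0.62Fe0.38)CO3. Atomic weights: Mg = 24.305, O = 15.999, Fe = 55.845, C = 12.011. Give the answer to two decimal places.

M((Mg0.62Fe0.38)CO3) = 96.298 g/mol.
Fe contributes 0.38 × 55.845 = 21.221 g per mole.
21.221/96.298 = 0.2204 → 22.04%.

22.04 wt%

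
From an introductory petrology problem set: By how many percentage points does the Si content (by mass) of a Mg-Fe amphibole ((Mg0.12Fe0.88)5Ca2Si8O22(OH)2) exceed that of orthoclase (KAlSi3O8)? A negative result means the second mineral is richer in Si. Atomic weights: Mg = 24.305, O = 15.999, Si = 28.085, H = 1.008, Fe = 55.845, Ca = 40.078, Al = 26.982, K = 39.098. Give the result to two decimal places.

-6.65 percentage points

M((Mg0.12Fe0.88)5Ca2Si8O22(OH)2) = 951.129 g/mol, so wt% Si = 224.680/951.129 × 100 = 23.62%.
M(KAlSi3O8) = 278.327 g/mol, so wt% Si = 84.255/278.327 × 100 = 30.27%.
23.62 − 30.27 = -6.65 pp.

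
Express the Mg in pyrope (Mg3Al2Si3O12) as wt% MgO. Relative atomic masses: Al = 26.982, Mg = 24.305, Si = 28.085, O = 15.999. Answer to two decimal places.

29.99 wt%

Formula mass = 403.122 g/mol.
3 Mg → 3.0000 mol MgO per formula unit; M(MgO) = 40.304, so MgO mass = 120.912 g.
120.912/403.122 × 100 = 29.99 wt%.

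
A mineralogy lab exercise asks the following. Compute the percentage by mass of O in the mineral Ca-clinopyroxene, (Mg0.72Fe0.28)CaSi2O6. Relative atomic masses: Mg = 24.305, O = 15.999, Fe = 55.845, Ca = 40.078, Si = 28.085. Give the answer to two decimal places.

42.59 weight percent

Molar mass of (Mg0.72Fe0.28)CaSi2O6: 0.72·24.305 + 0.28·55.845 + 1·40.078 + 2·28.085 + 6·15.999 = 225.378 g/mol.
Mass of O per formula unit: 6 × 15.999 = 95.994 g.
Weight fraction O = 95.994 / 225.378 = 0.4259.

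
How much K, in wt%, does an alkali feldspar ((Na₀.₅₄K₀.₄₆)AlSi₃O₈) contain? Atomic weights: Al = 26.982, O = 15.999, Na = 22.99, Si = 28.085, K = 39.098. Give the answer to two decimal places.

M((Na₀.₅₄K₀.₄₆)AlSi₃O₈) = 269.629 g/mol.
K contributes 0.46 × 39.098 = 17.985 g per mole.
17.985/269.629 = 0.0667 → 6.67%.

6.67 wt%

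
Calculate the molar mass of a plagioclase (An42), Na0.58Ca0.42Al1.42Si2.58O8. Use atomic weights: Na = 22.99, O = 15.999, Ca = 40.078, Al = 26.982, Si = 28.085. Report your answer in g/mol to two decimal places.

268.93 g/mol

Na: 0.58 × 22.99 = 13.3342
Ca: 0.42 × 40.078 = 16.8328
Al: 1.42 × 26.982 = 38.3144
Si: 2.58 × 28.085 = 72.4593
O: 8 × 15.999 = 127.9920
Summing the contributions gives the formula mass.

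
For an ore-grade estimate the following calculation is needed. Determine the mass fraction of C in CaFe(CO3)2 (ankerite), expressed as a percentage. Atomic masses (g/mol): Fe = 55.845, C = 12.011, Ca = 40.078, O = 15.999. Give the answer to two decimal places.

11.12 wt%

M(CaFe(CO3)2) = 215.939 g/mol.
C contributes 2 × 12.011 = 24.022 g per mole.
24.022/215.939 = 0.1112 → 11.12%.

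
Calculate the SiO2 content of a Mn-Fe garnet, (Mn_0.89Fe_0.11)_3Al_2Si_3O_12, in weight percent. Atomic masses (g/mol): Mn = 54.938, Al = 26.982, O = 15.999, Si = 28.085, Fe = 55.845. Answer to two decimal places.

M((Mn_0.89Fe_0.11)_3Al_2Si_3O_12) = 495.320 g/mol; M(SiO2) = 60.083 g/mol.
Moles SiO2 per formula unit = 3 Si ÷ 1 = 3.0000.
SiO2 fraction = (3.0000 × 60.083) / 495.320 = 180.249/495.320 = 0.3639.

36.39 wt%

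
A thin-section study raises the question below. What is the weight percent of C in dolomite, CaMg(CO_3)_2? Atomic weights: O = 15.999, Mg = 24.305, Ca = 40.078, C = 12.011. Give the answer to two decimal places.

13.03 weight percent

Molar mass of CaMg(CO_3)_2: 1×40.078 + 1×24.305 + 2×12.011 + 6×15.999 = 184.399 g/mol.
Mass of C per formula unit: 2 × 12.011 = 24.022 g.
Weight fraction C = 24.022 / 184.399 = 0.1303.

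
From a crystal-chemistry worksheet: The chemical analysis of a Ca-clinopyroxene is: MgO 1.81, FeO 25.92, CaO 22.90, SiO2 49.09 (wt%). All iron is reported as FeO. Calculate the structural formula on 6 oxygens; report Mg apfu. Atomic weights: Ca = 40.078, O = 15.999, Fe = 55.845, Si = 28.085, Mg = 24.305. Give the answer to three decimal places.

MgO (M=40.304): mol = 0.04491; Mg = 0.04491, O = 0.04491.
FeO (M=71.844): mol = 0.36078; Fe = 0.36078, O = 0.36078.
CaO (M=56.077): mol = 0.40837; Ca = 0.40837, O = 0.40837.
SiO2 (M=60.083): mol = 0.81704; Si = 0.81704, O = 1.63408.
ΣO = 2.44814; factor = 6/ΣO = 2.45084.
Mg apfu = 0.04491 × 2.45084 = 0.110.

0.110 Mg apfu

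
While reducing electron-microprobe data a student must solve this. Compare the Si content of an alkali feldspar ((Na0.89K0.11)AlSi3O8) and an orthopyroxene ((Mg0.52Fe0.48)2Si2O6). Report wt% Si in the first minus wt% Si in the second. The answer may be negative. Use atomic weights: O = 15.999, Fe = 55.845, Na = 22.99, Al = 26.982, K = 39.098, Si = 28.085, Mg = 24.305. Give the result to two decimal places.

First mineral: 84.255 g Si in 263.991 g formula = 31.92 wt% Si.
Second mineral: 56.170 g Si in 231.052 g formula = 24.31 wt% Si.
31.92% − 24.31% gives a difference of 7.61 percentage points.

7.61 percentage points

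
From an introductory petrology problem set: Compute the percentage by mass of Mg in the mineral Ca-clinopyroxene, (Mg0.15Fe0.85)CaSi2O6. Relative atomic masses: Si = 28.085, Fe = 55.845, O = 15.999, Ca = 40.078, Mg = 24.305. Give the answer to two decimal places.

Molar mass of (Mg0.15Fe0.85)CaSi2O6: 0.15*24.305 + 0.85*55.845 + 1*40.078 + 2*28.085 + 6*15.999 = 243.356 g/mol.
Mass of Mg per formula unit: 0.15 × 24.305 = 3.646 g.
Weight fraction Mg = 3.646 / 243.356 = 0.0150.

1.50 wt%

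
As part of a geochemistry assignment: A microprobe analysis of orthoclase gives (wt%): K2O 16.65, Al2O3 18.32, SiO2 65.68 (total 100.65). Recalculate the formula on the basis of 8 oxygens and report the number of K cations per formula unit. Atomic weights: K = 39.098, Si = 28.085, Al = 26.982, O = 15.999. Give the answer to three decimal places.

0.975 K apfu

K2O: 16.65/94.195 = 0.17676 mol → 0.35352 mol K, 0.17676 mol O.
Al2O3: 18.32/101.961 = 0.17968 mol → 0.35936 mol Al, 0.53904 mol O.
SiO2: 65.68/60.083 = 1.09315 mol → 1.09315 mol Si, 2.18630 mol O.
Total oxygen = 2.90210 mol. Normalization factor = 8/2.90210 = 2.75662.
K per 8 O = 0.35352 × 2.75662 = 0.975.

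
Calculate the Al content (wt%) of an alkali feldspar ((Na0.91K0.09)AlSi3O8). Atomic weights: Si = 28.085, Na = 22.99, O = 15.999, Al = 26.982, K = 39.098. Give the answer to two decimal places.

M((Na0.91K0.09)AlSi3O8) = 263.669 g/mol.
Al contributes 1 × 26.982 = 26.982 g per mole.
26.982/263.669 = 0.1023 → 10.23%.

10.23 wt%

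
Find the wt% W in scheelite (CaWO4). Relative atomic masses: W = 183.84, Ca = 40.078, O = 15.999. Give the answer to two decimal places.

M(CaWO4) = 287.914 g/mol.
W contributes 1 × 183.84 = 183.840 g per mole.
183.840/287.914 = 0.6385 → 63.85%.

63.85 weight percent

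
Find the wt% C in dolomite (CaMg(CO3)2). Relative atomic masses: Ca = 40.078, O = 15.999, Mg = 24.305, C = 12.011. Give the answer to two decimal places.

Formula mass = 1·40.078 + 1·24.305 + 2·12.011 + 6·15.999 = 184.399 g/mol, of which 24.022 g is C.
So C makes up 24.022/184.399 = 0.1303 of the mass, i.e. 13.03%.

13.03 weight percent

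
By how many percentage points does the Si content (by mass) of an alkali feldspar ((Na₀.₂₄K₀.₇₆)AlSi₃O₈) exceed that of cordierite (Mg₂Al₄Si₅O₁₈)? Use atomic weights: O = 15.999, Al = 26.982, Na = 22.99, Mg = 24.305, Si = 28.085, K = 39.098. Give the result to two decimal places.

M((Na₀.₂₄K₀.₇₆)AlSi₃O₈) = 274.461 g/mol, so wt% Si = 84.255/274.461 × 100 = 30.70%.
M(Mg₂Al₄Si₅O₁₈) = 584.945 g/mol, so wt% Si = 140.425/584.945 × 100 = 24.01%.
30.70 − 24.01 = 6.69 pp.

6.69 percentage points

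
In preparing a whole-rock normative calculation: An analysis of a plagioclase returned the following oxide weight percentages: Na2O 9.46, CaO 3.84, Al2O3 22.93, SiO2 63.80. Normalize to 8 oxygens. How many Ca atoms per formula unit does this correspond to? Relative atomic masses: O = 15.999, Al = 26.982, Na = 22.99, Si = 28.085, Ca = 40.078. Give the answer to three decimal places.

0.181 Ca apfu

Na2O: 9.46/61.979 = 0.15263 mol → 0.30526 mol Na, 0.15263 mol O.
CaO: 3.84/56.077 = 0.06848 mol → 0.06848 mol Ca, 0.06848 mol O.
Al2O3: 22.93/101.961 = 0.22489 mol → 0.44978 mol Al, 0.67467 mol O.
SiO2: 63.80/60.083 = 1.06186 mol → 1.06186 mol Si, 2.12372 mol O.
Total oxygen = 3.01950 mol. Normalization factor = 8/3.01950 = 2.64945.
Ca per 8 O = 0.06848 × 2.64945 = 0.181.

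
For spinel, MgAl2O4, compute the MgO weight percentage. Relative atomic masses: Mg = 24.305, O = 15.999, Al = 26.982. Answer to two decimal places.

28.33 wt%

Formula mass = 142.265 g/mol.
1 Mg → 1.0000 mol MgO per formula unit; M(MgO) = 40.304, so MgO mass = 40.304 g.
40.304/142.265 × 100 = 28.33 wt%.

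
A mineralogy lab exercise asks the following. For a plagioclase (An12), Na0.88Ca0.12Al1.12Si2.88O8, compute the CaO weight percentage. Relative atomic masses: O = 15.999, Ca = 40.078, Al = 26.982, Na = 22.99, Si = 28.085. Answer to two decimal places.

2.55 wt%

M(Na0.88Ca0.12Al1.12Si2.88O8) = 264.137 g/mol; M(CaO) = 56.077 g/mol.
Moles CaO per formula unit = 0.12 Ca ÷ 1 = 0.1200.
CaO fraction = (0.1200 × 56.077) / 264.137 = 6.729/264.137 = 0.0255.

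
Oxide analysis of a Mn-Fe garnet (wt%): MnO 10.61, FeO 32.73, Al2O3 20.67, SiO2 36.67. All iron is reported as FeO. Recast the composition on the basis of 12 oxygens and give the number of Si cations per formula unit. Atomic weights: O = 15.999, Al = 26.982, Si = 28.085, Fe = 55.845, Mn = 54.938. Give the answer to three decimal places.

10.61 wt% MnO ÷ 70.937 g/mol = 0.14957 mol, giving 0.14957 Mn and 0.14957 O.
32.73 wt% FeO ÷ 71.844 g/mol = 0.45557 mol, giving 0.45557 Fe and 0.45557 O.
20.67 wt% Al2O3 ÷ 101.961 g/mol = 0.20272 mol, giving 0.40544 Al and 0.60816 O.
36.67 wt% SiO2 ÷ 60.083 g/mol = 0.61032 mol, giving 0.61032 Si and 1.22064 O.
Oxygen sums to 2.43394; scaling by 12/2.43394 = 4.93028 puts the formula on 12 O.
Si: 0.61032 × 4.93028 = 3.009 atoms per formula unit.

3.009 Si apfu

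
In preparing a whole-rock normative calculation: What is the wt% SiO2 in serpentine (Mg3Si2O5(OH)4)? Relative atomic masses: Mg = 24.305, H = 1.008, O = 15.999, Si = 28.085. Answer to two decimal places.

M(Mg3Si2O5(OH)4) = 277.108 g/mol; M(SiO2) = 60.083 g/mol.
Moles SiO2 per formula unit = 2 Si ÷ 1 = 2.0000.
SiO2 fraction = (2.0000 × 60.083) / 277.108 = 120.166/277.108 = 0.4336.

43.36 wt%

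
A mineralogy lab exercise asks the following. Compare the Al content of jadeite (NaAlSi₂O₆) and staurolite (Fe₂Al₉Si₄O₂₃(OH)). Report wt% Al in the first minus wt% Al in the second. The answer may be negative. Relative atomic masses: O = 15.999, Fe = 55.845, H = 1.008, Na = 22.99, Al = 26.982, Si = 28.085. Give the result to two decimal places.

-15.16 percentage points

M(NaAlSi₂O₆) = 202.136 g/mol, so wt% Al = 26.982/202.136 × 100 = 13.35%.
M(Fe₂Al₉Si₄O₂₃(OH)) = 851.852 g/mol, so wt% Al = 242.838/851.852 × 100 = 28.51%.
13.35 − 28.51 = -15.16 pp.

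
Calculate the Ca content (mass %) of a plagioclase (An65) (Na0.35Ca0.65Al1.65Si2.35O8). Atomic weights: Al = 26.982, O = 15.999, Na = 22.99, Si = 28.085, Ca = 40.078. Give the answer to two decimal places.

M(Na0.35Ca0.65Al1.65Si2.35O8) = 272.609 g/mol.
Ca contributes 0.65 × 40.078 = 26.051 g per mole.
26.051/272.609 = 0.0956 → 9.56%.

9.56 mass %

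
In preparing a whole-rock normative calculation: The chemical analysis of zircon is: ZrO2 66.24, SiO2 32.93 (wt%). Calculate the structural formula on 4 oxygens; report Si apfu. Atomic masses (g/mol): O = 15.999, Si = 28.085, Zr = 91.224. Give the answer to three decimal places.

1.010 Si apfu

66.24 wt% ZrO2 ÷ 123.222 g/mol = 0.53757 mol, giving 0.53757 Zr and 1.07514 O.
32.93 wt% SiO2 ÷ 60.083 g/mol = 0.54808 mol, giving 0.54808 Si and 1.09616 O.
Oxygen sums to 2.17130; scaling by 4/2.17130 = 1.84221 puts the formula on 4 O.
Si: 0.54808 × 1.84221 = 1.010 atoms per formula unit.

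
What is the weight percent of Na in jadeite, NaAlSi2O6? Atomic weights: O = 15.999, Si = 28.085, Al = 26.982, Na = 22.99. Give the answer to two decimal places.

11.37 wt%

Molar mass of NaAlSi2O6: 1×22.99 + 1×26.982 + 2×28.085 + 6×15.999 = 202.136 g/mol.
Mass of Na per formula unit: 1 × 22.99 = 22.990 g.
Weight fraction Na = 22.990 / 202.136 = 0.1137.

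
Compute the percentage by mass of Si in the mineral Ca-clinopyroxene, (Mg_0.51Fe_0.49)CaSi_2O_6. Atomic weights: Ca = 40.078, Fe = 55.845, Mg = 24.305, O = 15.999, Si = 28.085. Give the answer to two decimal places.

Formula mass = 0.51*24.305 + 0.49*55.845 + 1*40.078 + 2*28.085 + 6*15.999 = 232.002 g/mol, of which 56.170 g is Si.
So Si makes up 56.170/232.002 = 0.2421 of the mass, i.e. 24.21%.

24.21 wt%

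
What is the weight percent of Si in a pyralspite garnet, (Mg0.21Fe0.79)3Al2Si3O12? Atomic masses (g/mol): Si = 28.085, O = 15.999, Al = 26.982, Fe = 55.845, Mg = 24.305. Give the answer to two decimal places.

17.63 mass %

M((Mg0.21Fe0.79)3Al2Si3O12) = 477.872 g/mol.
Si contributes 3 × 28.085 = 84.255 g per mole.
84.255/477.872 = 0.1763 → 17.63%.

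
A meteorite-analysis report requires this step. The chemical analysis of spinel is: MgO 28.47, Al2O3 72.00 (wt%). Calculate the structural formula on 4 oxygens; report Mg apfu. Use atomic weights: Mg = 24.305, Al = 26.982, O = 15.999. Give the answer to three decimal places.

MgO (M=40.304): mol = 0.70638; Mg = 0.70638, O = 0.70638.
Al2O3 (M=101.961): mol = 0.70615; Al = 1.41230, O = 2.11845.
ΣO = 2.82483; factor = 4/ΣO = 1.41601.
Mg apfu = 0.70638 × 1.41601 = 1.000.

1.000 Mg apfu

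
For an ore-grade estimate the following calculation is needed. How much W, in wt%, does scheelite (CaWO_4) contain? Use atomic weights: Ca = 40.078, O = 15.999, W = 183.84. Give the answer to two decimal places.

Molar mass of CaWO_4: 1*40.078 + 1*183.84 + 4*15.999 = 287.914 g/mol.
Mass of W per formula unit: 1 × 183.84 = 183.840 g.
Weight fraction W = 183.840 / 287.914 = 0.6385.

63.85 wt%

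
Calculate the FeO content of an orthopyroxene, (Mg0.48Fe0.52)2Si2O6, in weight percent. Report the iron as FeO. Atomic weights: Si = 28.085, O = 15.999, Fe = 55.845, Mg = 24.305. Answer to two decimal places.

31.99 wt%

Formula mass = 233.576 g/mol.
1.04 Fe → 1.0400 mol FeO per formula unit; M(FeO) = 71.844, so FeO mass = 74.718 g.
74.718/233.576 × 100 = 31.99 wt%.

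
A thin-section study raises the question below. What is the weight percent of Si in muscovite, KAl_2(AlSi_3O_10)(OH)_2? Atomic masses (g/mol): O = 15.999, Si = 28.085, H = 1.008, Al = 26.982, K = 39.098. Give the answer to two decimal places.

Molar mass of KAl_2(AlSi_3O_10)(OH)_2: 1*39.098 + 3*26.982 + 3*28.085 + 12*15.999 + 2*1.008 = 398.303 g/mol.
Mass of Si per formula unit: 3 × 28.085 = 84.255 g.
Weight fraction Si = 84.255 / 398.303 = 0.2115.

21.15 wt%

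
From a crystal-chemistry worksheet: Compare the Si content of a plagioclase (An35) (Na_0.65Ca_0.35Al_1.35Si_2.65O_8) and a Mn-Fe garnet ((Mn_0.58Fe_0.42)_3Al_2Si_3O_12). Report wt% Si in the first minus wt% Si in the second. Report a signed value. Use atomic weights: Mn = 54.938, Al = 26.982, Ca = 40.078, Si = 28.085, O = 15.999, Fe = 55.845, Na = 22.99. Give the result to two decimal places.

10.81 percentage points

First mineral: 74.425 g Si in 267.814 g formula = 27.79 wt% Si.
Second mineral: 84.255 g Si in 496.164 g formula = 16.98 wt% Si.
27.79% − 16.98% gives a difference of 10.81 percentage points.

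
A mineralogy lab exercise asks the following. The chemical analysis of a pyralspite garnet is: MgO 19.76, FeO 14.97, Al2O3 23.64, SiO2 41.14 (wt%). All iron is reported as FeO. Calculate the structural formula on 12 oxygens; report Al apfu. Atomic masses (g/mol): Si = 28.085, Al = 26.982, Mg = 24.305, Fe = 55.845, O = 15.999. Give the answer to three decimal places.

2.013 Al apfu

19.76 wt% MgO ÷ 40.304 g/mol = 0.49027 mol, giving 0.49027 Mg and 0.49027 O.
14.97 wt% FeO ÷ 71.844 g/mol = 0.20837 mol, giving 0.20837 Fe and 0.20837 O.
23.64 wt% Al2O3 ÷ 101.961 g/mol = 0.23185 mol, giving 0.46370 Al and 0.69555 O.
41.14 wt% SiO2 ÷ 60.083 g/mol = 0.68472 mol, giving 0.68472 Si and 1.36944 O.
Oxygen sums to 2.76363; scaling by 12/2.76363 = 4.34212 puts the formula on 12 O.
Al: 0.46370 × 4.34212 = 2.013 atoms per formula unit.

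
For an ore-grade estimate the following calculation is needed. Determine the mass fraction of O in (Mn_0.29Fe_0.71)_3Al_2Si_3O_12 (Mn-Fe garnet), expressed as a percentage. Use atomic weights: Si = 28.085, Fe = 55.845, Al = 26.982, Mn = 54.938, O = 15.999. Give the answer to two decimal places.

38.63 mass %

Formula mass = 0.87*54.938 + 2.13*55.845 + 2*26.982 + 3*28.085 + 12*15.999 = 496.953 g/mol, of which 191.988 g is O.
So O makes up 191.988/496.953 = 0.3863 of the mass, i.e. 38.63%.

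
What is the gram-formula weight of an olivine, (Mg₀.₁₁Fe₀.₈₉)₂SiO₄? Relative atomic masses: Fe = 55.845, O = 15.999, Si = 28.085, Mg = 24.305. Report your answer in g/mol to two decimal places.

The formula mass is the sum 0.22*24.305 + 1.78*55.845 + 1*28.085 + 4*15.999.

196.83 g/mol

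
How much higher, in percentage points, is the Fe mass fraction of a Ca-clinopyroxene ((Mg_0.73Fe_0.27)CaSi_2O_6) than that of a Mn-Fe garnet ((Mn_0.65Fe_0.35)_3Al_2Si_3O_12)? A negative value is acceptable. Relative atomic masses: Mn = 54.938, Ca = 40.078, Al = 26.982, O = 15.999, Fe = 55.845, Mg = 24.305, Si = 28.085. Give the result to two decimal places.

First mineral: 15.078 g Fe in 225.063 g formula = 6.70 wt% Fe.
Second mineral: 58.637 g Fe in 495.973 g formula = 11.82 wt% Fe.
6.70% − 11.82% gives a difference of -5.12 percentage points.

-5.12 percentage points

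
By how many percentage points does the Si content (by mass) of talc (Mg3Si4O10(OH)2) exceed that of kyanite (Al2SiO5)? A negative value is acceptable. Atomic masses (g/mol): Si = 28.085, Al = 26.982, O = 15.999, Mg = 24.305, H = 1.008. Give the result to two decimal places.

12.29 percentage points

Si in Mg3Si4O10(OH)2: molar mass 379.259 g/mol; 4×28.085 = 112.340 g → 29.62 wt%.
Si in Al2SiO5: molar mass 162.044 g/mol; 1×28.085 = 28.085 g → 17.33 wt%.
Difference = 29.62 − 17.33 = 12.29 percentage points.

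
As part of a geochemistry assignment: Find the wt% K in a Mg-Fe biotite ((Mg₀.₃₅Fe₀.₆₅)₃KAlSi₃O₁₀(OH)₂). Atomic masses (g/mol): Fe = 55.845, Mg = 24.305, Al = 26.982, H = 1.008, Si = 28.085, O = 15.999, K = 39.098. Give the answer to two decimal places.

M((Mg₀.₃₅Fe₀.₆₅)₃KAlSi₃O₁₀(OH)₂) = 478.757 g/mol.
K contributes 1 × 39.098 = 39.098 g per mole.
39.098/478.757 = 0.0817 → 8.17%.

8.17 wt%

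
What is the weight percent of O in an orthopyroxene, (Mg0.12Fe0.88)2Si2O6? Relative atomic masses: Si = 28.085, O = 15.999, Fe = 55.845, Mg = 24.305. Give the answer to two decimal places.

37.46 wt%

Molar mass of (Mg0.12Fe0.88)2Si2O6: 0.24×24.305 + 1.76×55.845 + 2×28.085 + 6×15.999 = 256.284 g/mol.
Mass of O per formula unit: 6 × 15.999 = 95.994 g.
Weight fraction O = 95.994 / 256.284 = 0.3746.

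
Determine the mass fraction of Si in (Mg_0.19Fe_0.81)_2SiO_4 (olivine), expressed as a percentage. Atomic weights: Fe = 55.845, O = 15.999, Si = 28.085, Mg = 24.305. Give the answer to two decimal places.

14.64 wt%

M((Mg_0.19Fe_0.81)_2SiO_4) = 191.786 g/mol.
Si contributes 1 × 28.085 = 28.085 g per mole.
28.085/191.786 = 0.1464 → 14.64%.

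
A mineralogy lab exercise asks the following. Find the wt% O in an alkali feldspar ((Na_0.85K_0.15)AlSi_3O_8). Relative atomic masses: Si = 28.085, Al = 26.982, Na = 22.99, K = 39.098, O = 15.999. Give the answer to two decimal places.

Formula mass = 0.85×22.99 + 0.15×39.098 + 1×26.982 + 3×28.085 + 8×15.999 = 264.635 g/mol, of which 127.992 g is O.
So O makes up 127.992/264.635 = 0.4837 of the mass, i.e. 48.37%.

48.37 wt%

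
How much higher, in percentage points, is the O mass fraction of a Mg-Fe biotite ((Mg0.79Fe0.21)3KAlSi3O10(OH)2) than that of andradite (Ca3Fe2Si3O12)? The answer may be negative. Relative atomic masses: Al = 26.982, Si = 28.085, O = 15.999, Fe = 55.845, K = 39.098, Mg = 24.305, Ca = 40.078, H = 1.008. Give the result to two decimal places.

O in (Mg0.79Fe0.21)3KAlSi3O10(OH)2: molar mass 437.124 g/mol; 12×15.999 = 191.988 g → 43.92 wt%.
O in Ca3Fe2Si3O12: molar mass 508.167 g/mol; 12×15.999 = 191.988 g → 37.78 wt%.
Difference = 43.92 − 37.78 = 6.14 percentage points.

6.14 percentage points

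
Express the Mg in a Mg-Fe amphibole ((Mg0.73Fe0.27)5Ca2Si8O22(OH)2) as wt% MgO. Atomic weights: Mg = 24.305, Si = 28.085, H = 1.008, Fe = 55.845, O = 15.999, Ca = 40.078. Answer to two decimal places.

M((Mg0.73Fe0.27)5Ca2Si8O22(OH)2) = 854.932 g/mol; M(MgO) = 40.304 g/mol.
Moles MgO per formula unit = 3.65 Mg ÷ 1 = 3.6500.
MgO fraction = (3.6500 × 40.304) / 854.932 = 147.110/854.932 = 0.1721.

17.21 wt%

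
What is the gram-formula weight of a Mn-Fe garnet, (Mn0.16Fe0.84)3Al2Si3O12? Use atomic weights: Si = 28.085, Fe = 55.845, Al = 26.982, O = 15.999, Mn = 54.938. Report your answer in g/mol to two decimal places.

M = 0.48*54.938 + 2.52*55.845 + 2*26.982 + 3*28.085 + 12*15.999

497.31 g/mol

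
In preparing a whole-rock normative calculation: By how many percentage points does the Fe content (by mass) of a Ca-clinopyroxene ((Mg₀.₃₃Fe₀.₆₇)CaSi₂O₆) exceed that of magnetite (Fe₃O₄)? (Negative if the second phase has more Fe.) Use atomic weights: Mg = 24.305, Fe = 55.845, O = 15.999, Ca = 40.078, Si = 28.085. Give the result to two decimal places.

-56.62 percentage points

M((Mg₀.₃₃Fe₀.₆₇)CaSi₂O₆) = 237.679 g/mol, so wt% Fe = 37.416/237.679 × 100 = 15.74%.
M(Fe₃O₄) = 231.531 g/mol, so wt% Fe = 167.535/231.531 × 100 = 72.36%.
15.74 − 72.36 = -56.62 pp.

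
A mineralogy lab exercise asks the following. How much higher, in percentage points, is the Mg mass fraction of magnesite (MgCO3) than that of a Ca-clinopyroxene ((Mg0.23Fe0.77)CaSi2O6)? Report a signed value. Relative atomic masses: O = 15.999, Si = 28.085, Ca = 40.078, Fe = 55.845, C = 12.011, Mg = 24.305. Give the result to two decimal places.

26.51 percentage points

Mg in MgCO3: molar mass 84.313 g/mol; 1×24.305 = 24.305 g → 28.83 wt%.
Mg in (Mg0.23Fe0.77)CaSi2O6: molar mass 240.833 g/mol; 0.23×24.305 = 5.590 g → 2.32 wt%.
Difference = 28.83 − 2.32 = 26.51 percentage points.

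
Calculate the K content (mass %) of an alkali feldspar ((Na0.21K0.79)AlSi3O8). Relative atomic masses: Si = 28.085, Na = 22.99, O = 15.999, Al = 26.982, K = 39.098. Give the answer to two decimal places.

11.23 mass %

M((Na0.21K0.79)AlSi3O8) = 274.944 g/mol.
K contributes 0.79 × 39.098 = 30.887 g per mole.
30.887/274.944 = 0.1123 → 11.23%.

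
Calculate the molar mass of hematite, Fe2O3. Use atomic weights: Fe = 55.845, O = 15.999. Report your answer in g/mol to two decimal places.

159.69 g/mol

Fe: 2 × 55.845 = 111.6900
O: 3 × 15.999 = 47.9970
Summing the contributions gives the formula mass.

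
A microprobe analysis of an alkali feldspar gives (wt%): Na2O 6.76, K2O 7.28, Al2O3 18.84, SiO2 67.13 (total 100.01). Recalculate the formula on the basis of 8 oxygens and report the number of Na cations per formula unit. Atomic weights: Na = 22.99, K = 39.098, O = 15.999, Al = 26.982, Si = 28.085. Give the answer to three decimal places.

6.76 wt% Na2O ÷ 61.979 g/mol = 0.10907 mol, giving 0.21814 Na and 0.10907 O.
7.28 wt% K2O ÷ 94.195 g/mol = 0.07729 mol, giving 0.15458 K and 0.07729 O.
18.84 wt% Al2O3 ÷ 101.961 g/mol = 0.18478 mol, giving 0.36956 Al and 0.55434 O.
67.13 wt% SiO2 ÷ 60.083 g/mol = 1.11729 mol, giving 1.11729 Si and 2.23458 O.
Oxygen sums to 2.97528; scaling by 8/2.97528 = 2.68882 puts the formula on 8 O.
Na: 0.21814 × 2.68882 = 0.587 atoms per formula unit.

0.587 Na apfu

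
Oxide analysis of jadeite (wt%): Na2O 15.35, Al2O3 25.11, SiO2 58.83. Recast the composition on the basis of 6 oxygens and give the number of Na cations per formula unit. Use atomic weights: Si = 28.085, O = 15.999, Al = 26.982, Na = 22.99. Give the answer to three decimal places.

1.009 Na apfu

15.35 wt% Na2O ÷ 61.979 g/mol = 0.24766 mol, giving 0.49532 Na and 0.24766 O.
25.11 wt% Al2O3 ÷ 101.961 g/mol = 0.24627 mol, giving 0.49254 Al and 0.73881 O.
58.83 wt% SiO2 ÷ 60.083 g/mol = 0.97915 mol, giving 0.97915 Si and 1.95830 O.
Oxygen sums to 2.94477; scaling by 6/2.94477 = 2.03751 puts the formula on 6 O.
Na: 0.49532 × 2.03751 = 1.009 atoms per formula unit.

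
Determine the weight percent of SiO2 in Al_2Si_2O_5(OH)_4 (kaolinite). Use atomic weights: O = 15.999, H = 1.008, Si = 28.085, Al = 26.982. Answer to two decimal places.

46.55 wt%

M(Al_2Si_2O_5(OH)_4) = 258.157 g/mol; M(SiO2) = 60.083 g/mol.
Moles SiO2 per formula unit = 2 Si ÷ 1 = 2.0000.
SiO2 fraction = (2.0000 × 60.083) / 258.157 = 120.166/258.157 = 0.4655.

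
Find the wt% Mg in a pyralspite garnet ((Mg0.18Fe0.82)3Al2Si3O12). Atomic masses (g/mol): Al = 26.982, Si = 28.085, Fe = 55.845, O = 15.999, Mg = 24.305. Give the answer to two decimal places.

Formula mass = 0.54×24.305 + 2.46×55.845 + 2×26.982 + 3×28.085 + 12×15.999 = 480.710 g/mol, of which 13.125 g is Mg.
So Mg makes up 13.125/480.710 = 0.0273 of the mass, i.e. 2.73%.

2.73 wt%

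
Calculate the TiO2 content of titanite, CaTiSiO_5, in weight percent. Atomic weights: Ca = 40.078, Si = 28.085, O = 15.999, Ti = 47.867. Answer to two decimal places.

M(CaTiSiO_5) = 196.025 g/mol; M(TiO2) = 79.865 g/mol.
Moles TiO2 per formula unit = 1 Ti ÷ 1 = 1.0000.
TiO2 fraction = (1.0000 × 79.865) / 196.025 = 79.865/196.025 = 0.4074.

40.74 wt%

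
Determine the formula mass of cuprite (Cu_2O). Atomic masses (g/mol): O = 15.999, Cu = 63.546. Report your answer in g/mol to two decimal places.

143.09 g/mol

Cu: 2 × 63.546 = 127.0920
O: 1 × 15.999 = 15.9990
Summing the contributions gives the formula mass.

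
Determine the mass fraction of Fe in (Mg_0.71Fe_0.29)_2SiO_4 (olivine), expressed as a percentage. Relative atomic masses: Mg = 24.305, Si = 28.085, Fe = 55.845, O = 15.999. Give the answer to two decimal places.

20.37 weight percent

Molar mass of (Mg_0.71Fe_0.29)_2SiO_4: 1.42*24.305 + 0.58*55.845 + 1*28.085 + 4*15.999 = 158.984 g/mol.
Mass of Fe per formula unit: 0.58 × 55.845 = 32.390 g.
Weight fraction Fe = 32.390 / 158.984 = 0.2037.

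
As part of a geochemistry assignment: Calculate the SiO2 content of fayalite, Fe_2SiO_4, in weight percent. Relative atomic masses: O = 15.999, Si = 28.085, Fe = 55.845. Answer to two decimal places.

Molar mass of Fe_2SiO_4 = 2×55.845 + 1×28.085 + 4×15.999 = 203.771 g/mol.
Each formula unit contains 1 Si, equivalent to 1/1 = 1.0000 mol SiO2.
M(SiO2) = 1×28.085 + 2×15.999 = 60.083 g/mol.
Mass of SiO2 per formula unit = 1.0000 × 60.083 = 60.083 g.
SiO2 wt% = 60.083 / 203.771 × 100 = 29.49%.

29.49 wt%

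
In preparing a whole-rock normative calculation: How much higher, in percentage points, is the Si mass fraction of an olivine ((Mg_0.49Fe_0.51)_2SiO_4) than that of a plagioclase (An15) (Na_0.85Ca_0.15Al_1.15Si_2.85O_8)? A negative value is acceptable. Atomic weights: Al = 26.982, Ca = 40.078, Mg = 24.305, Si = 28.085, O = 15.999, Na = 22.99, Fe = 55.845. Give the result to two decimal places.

Si in (Mg_0.49Fe_0.51)_2SiO_4: molar mass 172.862 g/mol; 1×28.085 = 28.085 g → 16.25 wt%.
Si in Na_0.85Ca_0.15Al_1.15Si_2.85O_8: molar mass 264.617 g/mol; 2.85×28.085 = 80.042 g → 30.25 wt%.
Difference = 16.25 − 30.25 = -14.00 percentage points.

-14.00 percentage points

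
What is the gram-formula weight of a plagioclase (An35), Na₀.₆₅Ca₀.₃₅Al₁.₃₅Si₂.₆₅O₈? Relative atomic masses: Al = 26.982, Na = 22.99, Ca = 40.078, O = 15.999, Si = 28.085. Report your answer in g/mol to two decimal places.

267.81 g/mol

M = 0.65·22.99 + 0.35·40.078 + 1.35·26.982 + 2.65·28.085 + 8·15.999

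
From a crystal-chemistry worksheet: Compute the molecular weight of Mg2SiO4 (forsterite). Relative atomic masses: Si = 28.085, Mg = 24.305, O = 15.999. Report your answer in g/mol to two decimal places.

Mg: 2 × 24.305 = 48.6100
Si: 1 × 28.085 = 28.0850
O: 4 × 15.999 = 63.9960
Summing the contributions gives the formula mass.

140.69 g/mol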